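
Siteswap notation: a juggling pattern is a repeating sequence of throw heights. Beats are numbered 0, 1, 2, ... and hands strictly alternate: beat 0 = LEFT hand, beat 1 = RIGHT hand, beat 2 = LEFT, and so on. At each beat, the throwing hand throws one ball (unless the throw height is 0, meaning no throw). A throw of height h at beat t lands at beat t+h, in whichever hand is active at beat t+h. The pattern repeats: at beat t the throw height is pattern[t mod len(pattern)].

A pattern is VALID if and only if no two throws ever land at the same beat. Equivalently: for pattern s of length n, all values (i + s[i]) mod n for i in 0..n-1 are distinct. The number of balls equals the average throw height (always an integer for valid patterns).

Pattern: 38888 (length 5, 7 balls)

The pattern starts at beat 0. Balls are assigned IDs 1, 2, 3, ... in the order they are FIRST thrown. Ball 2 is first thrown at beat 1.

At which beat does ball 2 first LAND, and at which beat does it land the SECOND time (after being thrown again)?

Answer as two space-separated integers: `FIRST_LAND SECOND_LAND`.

Beat 0 (L): throw ball1 h=3 -> lands@3:R; in-air after throw: [b1@3:R]
Beat 1 (R): throw ball2 h=8 -> lands@9:R; in-air after throw: [b1@3:R b2@9:R]
Beat 2 (L): throw ball3 h=8 -> lands@10:L; in-air after throw: [b1@3:R b2@9:R b3@10:L]
Beat 3 (R): throw ball1 h=8 -> lands@11:R; in-air after throw: [b2@9:R b3@10:L b1@11:R]
Beat 4 (L): throw ball4 h=8 -> lands@12:L; in-air after throw: [b2@9:R b3@10:L b1@11:R b4@12:L]
Beat 5 (R): throw ball5 h=3 -> lands@8:L; in-air after throw: [b5@8:L b2@9:R b3@10:L b1@11:R b4@12:L]
Beat 6 (L): throw ball6 h=8 -> lands@14:L; in-air after throw: [b5@8:L b2@9:R b3@10:L b1@11:R b4@12:L b6@14:L]
Beat 7 (R): throw ball7 h=8 -> lands@15:R; in-air after throw: [b5@8:L b2@9:R b3@10:L b1@11:R b4@12:L b6@14:L b7@15:R]
Beat 8 (L): throw ball5 h=8 -> lands@16:L; in-air after throw: [b2@9:R b3@10:L b1@11:R b4@12:L b6@14:L b7@15:R b5@16:L]
Beat 9 (R): throw ball2 h=8 -> lands@17:R; in-air after throw: [b3@10:L b1@11:R b4@12:L b6@14:L b7@15:R b5@16:L b2@17:R]
Beat 10 (L): throw ball3 h=3 -> lands@13:R; in-air after throw: [b1@11:R b4@12:L b3@13:R b6@14:L b7@15:R b5@16:L b2@17:R]
Beat 11 (R): throw ball1 h=8 -> lands@19:R; in-air after throw: [b4@12:L b3@13:R b6@14:L b7@15:R b5@16:L b2@17:R b1@19:R]
Beat 12 (L): throw ball4 h=8 -> lands@20:L; in-air after throw: [b3@13:R b6@14:L b7@15:R b5@16:L b2@17:R b1@19:R b4@20:L]
Beat 13 (R): throw ball3 h=8 -> lands@21:R; in-air after throw: [b6@14:L b7@15:R b5@16:L b2@17:R b1@19:R b4@20:L b3@21:R]
Beat 14 (L): throw ball6 h=8 -> lands@22:L; in-air after throw: [b7@15:R b5@16:L b2@17:R b1@19:R b4@20:L b3@21:R b6@22:L]
Beat 15 (R): throw ball7 h=3 -> lands@18:L; in-air after throw: [b5@16:L b2@17:R b7@18:L b1@19:R b4@20:L b3@21:R b6@22:L]
Beat 16 (L): throw ball5 h=8 -> lands@24:L; in-air after throw: [b2@17:R b7@18:L b1@19:R b4@20:L b3@21:R b6@22:L b5@24:L]
Beat 17 (R): throw ball2 h=8 -> lands@25:R; in-air after throw: [b7@18:L b1@19:R b4@20:L b3@21:R b6@22:L b5@24:L b2@25:R]
Ball 2: thrown@1 h=8 -> first land @9; rethrown@9 h=8 -> second land @17

Answer: 9 17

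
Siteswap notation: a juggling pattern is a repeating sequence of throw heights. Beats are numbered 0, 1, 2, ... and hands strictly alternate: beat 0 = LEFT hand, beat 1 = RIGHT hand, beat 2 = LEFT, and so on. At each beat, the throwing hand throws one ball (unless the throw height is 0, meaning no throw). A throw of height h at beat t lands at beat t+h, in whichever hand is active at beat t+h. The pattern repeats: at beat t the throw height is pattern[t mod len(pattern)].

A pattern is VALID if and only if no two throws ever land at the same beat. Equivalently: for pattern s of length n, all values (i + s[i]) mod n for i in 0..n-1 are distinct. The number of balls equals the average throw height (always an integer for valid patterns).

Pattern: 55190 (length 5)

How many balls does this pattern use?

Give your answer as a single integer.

Answer: 4

Derivation:
Pattern = [5, 5, 1, 9, 0], length n = 5
  position 0: throw height = 5, running sum = 5
  position 1: throw height = 5, running sum = 10
  position 2: throw height = 1, running sum = 11
  position 3: throw height = 9, running sum = 20
  position 4: throw height = 0, running sum = 20
Total sum = 20; balls = sum / n = 20 / 5 = 4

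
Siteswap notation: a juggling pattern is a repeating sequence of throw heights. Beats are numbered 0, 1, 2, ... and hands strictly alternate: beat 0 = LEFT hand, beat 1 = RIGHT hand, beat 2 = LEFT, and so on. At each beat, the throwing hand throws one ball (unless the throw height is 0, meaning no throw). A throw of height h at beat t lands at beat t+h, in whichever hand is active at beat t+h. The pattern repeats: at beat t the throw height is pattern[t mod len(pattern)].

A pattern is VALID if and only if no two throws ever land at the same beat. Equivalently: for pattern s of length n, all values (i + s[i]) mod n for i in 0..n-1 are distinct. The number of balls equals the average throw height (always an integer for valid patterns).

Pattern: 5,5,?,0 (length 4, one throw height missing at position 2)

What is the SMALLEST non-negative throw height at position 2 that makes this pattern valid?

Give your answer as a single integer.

i=0: (0 + 5) mod 4 = 1
i=1: (1 + 5) mod 4 = 2
i=2: s[i]=? (unknown)
i=3: (3 + 0) mod 4 = 3
Known residues: [1, 2, 3]; need a permutation of 0..3, so missing residue r = 0
Need (2 + s) mod 4 = 0; smallest s = (0 - 2) mod 4 = 2

Answer: 2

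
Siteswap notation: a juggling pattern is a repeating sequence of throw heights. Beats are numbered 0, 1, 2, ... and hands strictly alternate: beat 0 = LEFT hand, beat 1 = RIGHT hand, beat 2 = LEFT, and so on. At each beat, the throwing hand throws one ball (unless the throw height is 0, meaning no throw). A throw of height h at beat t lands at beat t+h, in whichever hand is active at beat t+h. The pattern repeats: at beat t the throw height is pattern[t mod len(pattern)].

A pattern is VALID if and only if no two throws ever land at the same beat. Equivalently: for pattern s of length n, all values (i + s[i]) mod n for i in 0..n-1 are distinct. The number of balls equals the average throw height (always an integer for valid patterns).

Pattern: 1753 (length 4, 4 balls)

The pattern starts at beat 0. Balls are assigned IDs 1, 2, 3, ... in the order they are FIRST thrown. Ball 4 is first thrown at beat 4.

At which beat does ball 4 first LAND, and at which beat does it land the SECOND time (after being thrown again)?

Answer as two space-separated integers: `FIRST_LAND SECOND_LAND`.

Answer: 5 12

Derivation:
Beat 0 (L): throw ball1 h=1 -> lands@1:R; in-air after throw: [b1@1:R]
Beat 1 (R): throw ball1 h=7 -> lands@8:L; in-air after throw: [b1@8:L]
Beat 2 (L): throw ball2 h=5 -> lands@7:R; in-air after throw: [b2@7:R b1@8:L]
Beat 3 (R): throw ball3 h=3 -> lands@6:L; in-air after throw: [b3@6:L b2@7:R b1@8:L]
Beat 4 (L): throw ball4 h=1 -> lands@5:R; in-air after throw: [b4@5:R b3@6:L b2@7:R b1@8:L]
Beat 5 (R): throw ball4 h=7 -> lands@12:L; in-air after throw: [b3@6:L b2@7:R b1@8:L b4@12:L]
Beat 6 (L): throw ball3 h=5 -> lands@11:R; in-air after throw: [b2@7:R b1@8:L b3@11:R b4@12:L]
Beat 7 (R): throw ball2 h=3 -> lands@10:L; in-air after throw: [b1@8:L b2@10:L b3@11:R b4@12:L]
Beat 8 (L): throw ball1 h=1 -> lands@9:R; in-air after throw: [b1@9:R b2@10:L b3@11:R b4@12:L]
Beat 9 (R): throw ball1 h=7 -> lands@16:L; in-air after throw: [b2@10:L b3@11:R b4@12:L b1@16:L]
Beat 10 (L): throw ball2 h=5 -> lands@15:R; in-air after throw: [b3@11:R b4@12:L b2@15:R b1@16:L]
Beat 11 (R): throw ball3 h=3 -> lands@14:L; in-air after throw: [b4@12:L b3@14:L b2@15:R b1@16:L]
Beat 12 (L): throw ball4 h=1 -> lands@13:R; in-air after throw: [b4@13:R b3@14:L b2@15:R b1@16:L]
Ball 4: thrown@4 h=1 -> first land @5; rethrown@5 h=7 -> second land @12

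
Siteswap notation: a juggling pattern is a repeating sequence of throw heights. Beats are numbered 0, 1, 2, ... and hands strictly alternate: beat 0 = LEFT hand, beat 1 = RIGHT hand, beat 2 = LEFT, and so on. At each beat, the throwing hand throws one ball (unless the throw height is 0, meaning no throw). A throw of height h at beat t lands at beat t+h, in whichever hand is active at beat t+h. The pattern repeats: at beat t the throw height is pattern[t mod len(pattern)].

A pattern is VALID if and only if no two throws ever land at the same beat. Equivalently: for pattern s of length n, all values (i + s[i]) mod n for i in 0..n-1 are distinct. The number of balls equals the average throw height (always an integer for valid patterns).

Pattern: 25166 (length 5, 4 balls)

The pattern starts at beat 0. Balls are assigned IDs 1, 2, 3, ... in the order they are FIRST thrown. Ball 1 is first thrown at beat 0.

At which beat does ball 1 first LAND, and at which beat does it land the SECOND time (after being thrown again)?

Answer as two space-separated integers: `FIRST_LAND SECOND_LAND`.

Answer: 2 3

Derivation:
Beat 0 (L): throw ball1 h=2 -> lands@2:L; in-air after throw: [b1@2:L]
Beat 1 (R): throw ball2 h=5 -> lands@6:L; in-air after throw: [b1@2:L b2@6:L]
Beat 2 (L): throw ball1 h=1 -> lands@3:R; in-air after throw: [b1@3:R b2@6:L]
Beat 3 (R): throw ball1 h=6 -> lands@9:R; in-air after throw: [b2@6:L b1@9:R]
Ball 1: thrown@0 h=2 -> first land @2; rethrown@2 h=1 -> second land @3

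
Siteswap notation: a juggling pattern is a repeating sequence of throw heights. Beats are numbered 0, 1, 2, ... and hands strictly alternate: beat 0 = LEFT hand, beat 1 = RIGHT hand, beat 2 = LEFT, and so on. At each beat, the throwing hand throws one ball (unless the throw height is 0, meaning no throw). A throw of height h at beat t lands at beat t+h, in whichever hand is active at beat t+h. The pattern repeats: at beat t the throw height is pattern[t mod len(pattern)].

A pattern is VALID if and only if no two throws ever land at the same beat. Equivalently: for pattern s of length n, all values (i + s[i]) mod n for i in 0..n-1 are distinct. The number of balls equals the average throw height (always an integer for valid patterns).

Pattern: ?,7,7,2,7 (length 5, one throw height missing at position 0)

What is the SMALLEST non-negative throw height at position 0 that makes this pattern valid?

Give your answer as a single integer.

i=0: s[i]=? (unknown)
i=1: (1 + 7) mod 5 = 3
i=2: (2 + 7) mod 5 = 4
i=3: (3 + 2) mod 5 = 0
i=4: (4 + 7) mod 5 = 1
Known residues: [0, 1, 3, 4]; need a permutation of 0..4, so missing residue r = 2
Need (0 + s) mod 5 = 2; smallest s = (2 - 0) mod 5 = 2

Answer: 2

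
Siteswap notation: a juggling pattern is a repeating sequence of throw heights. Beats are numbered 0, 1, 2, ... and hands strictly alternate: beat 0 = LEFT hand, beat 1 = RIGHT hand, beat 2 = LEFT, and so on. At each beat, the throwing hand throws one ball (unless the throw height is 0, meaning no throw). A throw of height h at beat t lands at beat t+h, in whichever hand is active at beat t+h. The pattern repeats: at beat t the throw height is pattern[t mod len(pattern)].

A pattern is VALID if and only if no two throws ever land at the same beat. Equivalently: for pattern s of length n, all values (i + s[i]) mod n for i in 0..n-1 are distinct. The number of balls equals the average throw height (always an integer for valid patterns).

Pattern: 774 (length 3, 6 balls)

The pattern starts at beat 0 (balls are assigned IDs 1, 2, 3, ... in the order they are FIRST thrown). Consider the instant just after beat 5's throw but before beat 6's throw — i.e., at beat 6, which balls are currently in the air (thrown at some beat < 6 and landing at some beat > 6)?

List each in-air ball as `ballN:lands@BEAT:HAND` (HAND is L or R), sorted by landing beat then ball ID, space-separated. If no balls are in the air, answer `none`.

Beat 0 (L): throw ball1 h=7 -> lands@7:R; in-air after throw: [b1@7:R]
Beat 1 (R): throw ball2 h=7 -> lands@8:L; in-air after throw: [b1@7:R b2@8:L]
Beat 2 (L): throw ball3 h=4 -> lands@6:L; in-air after throw: [b3@6:L b1@7:R b2@8:L]
Beat 3 (R): throw ball4 h=7 -> lands@10:L; in-air after throw: [b3@6:L b1@7:R b2@8:L b4@10:L]
Beat 4 (L): throw ball5 h=7 -> lands@11:R; in-air after throw: [b3@6:L b1@7:R b2@8:L b4@10:L b5@11:R]
Beat 5 (R): throw ball6 h=4 -> lands@9:R; in-air after throw: [b3@6:L b1@7:R b2@8:L b6@9:R b4@10:L b5@11:R]
Beat 6 (L): throw ball3 h=7 -> lands@13:R; in-air after throw: [b1@7:R b2@8:L b6@9:R b4@10:L b5@11:R b3@13:R]

Answer: ball1:lands@7:R ball2:lands@8:L ball6:lands@9:R ball4:lands@10:L ball5:lands@11:R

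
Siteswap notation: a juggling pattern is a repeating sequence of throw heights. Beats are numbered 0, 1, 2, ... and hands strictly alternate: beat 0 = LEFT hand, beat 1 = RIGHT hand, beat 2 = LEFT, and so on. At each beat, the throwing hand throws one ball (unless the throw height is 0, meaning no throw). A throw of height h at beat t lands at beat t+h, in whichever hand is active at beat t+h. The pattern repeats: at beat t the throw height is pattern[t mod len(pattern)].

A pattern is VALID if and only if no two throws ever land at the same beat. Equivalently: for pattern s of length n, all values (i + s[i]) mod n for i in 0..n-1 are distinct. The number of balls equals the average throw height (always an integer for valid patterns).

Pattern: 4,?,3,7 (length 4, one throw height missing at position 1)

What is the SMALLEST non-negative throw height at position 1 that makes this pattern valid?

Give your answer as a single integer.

Answer: 2

Derivation:
i=0: (0 + 4) mod 4 = 0
i=1: s[i]=? (unknown)
i=2: (2 + 3) mod 4 = 1
i=3: (3 + 7) mod 4 = 2
Known residues: [0, 1, 2]; need a permutation of 0..3, so missing residue r = 3
Need (1 + s) mod 4 = 3; smallest s = (3 - 1) mod 4 = 2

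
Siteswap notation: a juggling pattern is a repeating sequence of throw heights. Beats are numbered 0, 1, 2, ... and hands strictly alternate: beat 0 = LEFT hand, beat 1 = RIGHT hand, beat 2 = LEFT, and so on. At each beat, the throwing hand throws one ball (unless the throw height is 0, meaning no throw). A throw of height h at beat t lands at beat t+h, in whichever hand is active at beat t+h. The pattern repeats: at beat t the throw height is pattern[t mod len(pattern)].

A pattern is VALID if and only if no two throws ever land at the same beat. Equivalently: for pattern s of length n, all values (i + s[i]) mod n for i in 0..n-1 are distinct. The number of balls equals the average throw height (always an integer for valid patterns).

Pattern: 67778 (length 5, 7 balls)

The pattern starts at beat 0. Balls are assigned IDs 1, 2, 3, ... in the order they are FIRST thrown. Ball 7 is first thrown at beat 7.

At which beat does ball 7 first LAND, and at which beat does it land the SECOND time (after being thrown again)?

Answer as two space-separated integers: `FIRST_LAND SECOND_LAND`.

Beat 0 (L): throw ball1 h=6 -> lands@6:L; in-air after throw: [b1@6:L]
Beat 1 (R): throw ball2 h=7 -> lands@8:L; in-air after throw: [b1@6:L b2@8:L]
Beat 2 (L): throw ball3 h=7 -> lands@9:R; in-air after throw: [b1@6:L b2@8:L b3@9:R]
Beat 3 (R): throw ball4 h=7 -> lands@10:L; in-air after throw: [b1@6:L b2@8:L b3@9:R b4@10:L]
Beat 4 (L): throw ball5 h=8 -> lands@12:L; in-air after throw: [b1@6:L b2@8:L b3@9:R b4@10:L b5@12:L]
Beat 5 (R): throw ball6 h=6 -> lands@11:R; in-air after throw: [b1@6:L b2@8:L b3@9:R b4@10:L b6@11:R b5@12:L]
Beat 6 (L): throw ball1 h=7 -> lands@13:R; in-air after throw: [b2@8:L b3@9:R b4@10:L b6@11:R b5@12:L b1@13:R]
Beat 7 (R): throw ball7 h=7 -> lands@14:L; in-air after throw: [b2@8:L b3@9:R b4@10:L b6@11:R b5@12:L b1@13:R b7@14:L]
Beat 8 (L): throw ball2 h=7 -> lands@15:R; in-air after throw: [b3@9:R b4@10:L b6@11:R b5@12:L b1@13:R b7@14:L b2@15:R]
Beat 9 (R): throw ball3 h=8 -> lands@17:R; in-air after throw: [b4@10:L b6@11:R b5@12:L b1@13:R b7@14:L b2@15:R b3@17:R]
Beat 10 (L): throw ball4 h=6 -> lands@16:L; in-air after throw: [b6@11:R b5@12:L b1@13:R b7@14:L b2@15:R b4@16:L b3@17:R]
Beat 11 (R): throw ball6 h=7 -> lands@18:L; in-air after throw: [b5@12:L b1@13:R b7@14:L b2@15:R b4@16:L b3@17:R b6@18:L]
Beat 12 (L): throw ball5 h=7 -> lands@19:R; in-air after throw: [b1@13:R b7@14:L b2@15:R b4@16:L b3@17:R b6@18:L b5@19:R]
Beat 13 (R): throw ball1 h=7 -> lands@20:L; in-air after throw: [b7@14:L b2@15:R b4@16:L b3@17:R b6@18:L b5@19:R b1@20:L]
Beat 14 (L): throw ball7 h=8 -> lands@22:L; in-air after throw: [b2@15:R b4@16:L b3@17:R b6@18:L b5@19:R b1@20:L b7@22:L]
Beat 15 (R): throw ball2 h=6 -> lands@21:R; in-air after throw: [b4@16:L b3@17:R b6@18:L b5@19:R b1@20:L b2@21:R b7@22:L]
Beat 16 (L): throw ball4 h=7 -> lands@23:R; in-air after throw: [b3@17:R b6@18:L b5@19:R b1@20:L b2@21:R b7@22:L b4@23:R]
Beat 17 (R): throw ball3 h=7 -> lands@24:L; in-air after throw: [b6@18:L b5@19:R b1@20:L b2@21:R b7@22:L b4@23:R b3@24:L]
Beat 18 (L): throw ball6 h=7 -> lands@25:R; in-air after throw: [b5@19:R b1@20:L b2@21:R b7@22:L b4@23:R b3@24:L b6@25:R]
Beat 19 (R): throw ball5 h=8 -> lands@27:R; in-air after throw: [b1@20:L b2@21:R b7@22:L b4@23:R b3@24:L b6@25:R b5@27:R]
Ball 7: thrown@7 h=7 -> first land @14; rethrown@14 h=8 -> second land @22

Answer: 14 22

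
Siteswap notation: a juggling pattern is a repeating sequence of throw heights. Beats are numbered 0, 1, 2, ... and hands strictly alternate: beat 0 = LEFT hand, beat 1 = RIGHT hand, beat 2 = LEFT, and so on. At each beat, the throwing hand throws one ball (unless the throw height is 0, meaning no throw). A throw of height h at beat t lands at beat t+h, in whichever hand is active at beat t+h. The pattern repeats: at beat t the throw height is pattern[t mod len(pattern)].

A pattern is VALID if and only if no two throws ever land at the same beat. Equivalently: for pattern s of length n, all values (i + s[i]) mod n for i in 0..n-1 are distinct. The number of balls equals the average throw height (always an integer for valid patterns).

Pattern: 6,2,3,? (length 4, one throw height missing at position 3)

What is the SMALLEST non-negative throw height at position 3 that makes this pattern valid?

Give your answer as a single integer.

i=0: (0 + 6) mod 4 = 2
i=1: (1 + 2) mod 4 = 3
i=2: (2 + 3) mod 4 = 1
i=3: s[i]=? (unknown)
Known residues: [1, 2, 3]; need a permutation of 0..3, so missing residue r = 0
Need (3 + s) mod 4 = 0; smallest s = (0 - 3) mod 4 = 1

Answer: 1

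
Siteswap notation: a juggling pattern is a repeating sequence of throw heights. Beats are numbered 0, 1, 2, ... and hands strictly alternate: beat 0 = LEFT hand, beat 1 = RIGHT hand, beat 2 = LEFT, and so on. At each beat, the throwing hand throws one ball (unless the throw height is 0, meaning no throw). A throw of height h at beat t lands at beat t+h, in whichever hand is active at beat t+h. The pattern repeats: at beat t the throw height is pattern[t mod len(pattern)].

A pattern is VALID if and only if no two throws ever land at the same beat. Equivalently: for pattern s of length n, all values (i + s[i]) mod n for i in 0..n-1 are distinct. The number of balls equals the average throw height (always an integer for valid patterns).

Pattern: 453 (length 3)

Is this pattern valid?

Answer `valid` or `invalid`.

i=0: (i + s[i]) mod n = (0 + 4) mod 3 = 1
i=1: (i + s[i]) mod n = (1 + 5) mod 3 = 0
i=2: (i + s[i]) mod n = (2 + 3) mod 3 = 2
Residues: [1, 0, 2], distinct: True

Answer: valid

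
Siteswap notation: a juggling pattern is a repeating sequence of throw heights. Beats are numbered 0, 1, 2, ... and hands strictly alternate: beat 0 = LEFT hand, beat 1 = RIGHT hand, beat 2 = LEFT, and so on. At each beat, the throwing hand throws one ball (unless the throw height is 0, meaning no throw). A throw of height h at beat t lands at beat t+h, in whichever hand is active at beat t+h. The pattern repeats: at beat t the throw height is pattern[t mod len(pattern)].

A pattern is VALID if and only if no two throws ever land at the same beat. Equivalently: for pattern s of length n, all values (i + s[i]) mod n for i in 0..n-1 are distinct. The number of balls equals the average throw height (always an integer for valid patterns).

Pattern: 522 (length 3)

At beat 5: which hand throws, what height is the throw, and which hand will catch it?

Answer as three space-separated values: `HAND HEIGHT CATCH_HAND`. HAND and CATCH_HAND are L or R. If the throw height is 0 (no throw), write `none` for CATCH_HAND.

Beat 5: 5 mod 2 = 1, so hand = R
Throw height = pattern[5 mod 3] = pattern[2] = 2
Lands at beat 5+2=7, 7 mod 2 = 1, so catch hand = R

Answer: R 2 R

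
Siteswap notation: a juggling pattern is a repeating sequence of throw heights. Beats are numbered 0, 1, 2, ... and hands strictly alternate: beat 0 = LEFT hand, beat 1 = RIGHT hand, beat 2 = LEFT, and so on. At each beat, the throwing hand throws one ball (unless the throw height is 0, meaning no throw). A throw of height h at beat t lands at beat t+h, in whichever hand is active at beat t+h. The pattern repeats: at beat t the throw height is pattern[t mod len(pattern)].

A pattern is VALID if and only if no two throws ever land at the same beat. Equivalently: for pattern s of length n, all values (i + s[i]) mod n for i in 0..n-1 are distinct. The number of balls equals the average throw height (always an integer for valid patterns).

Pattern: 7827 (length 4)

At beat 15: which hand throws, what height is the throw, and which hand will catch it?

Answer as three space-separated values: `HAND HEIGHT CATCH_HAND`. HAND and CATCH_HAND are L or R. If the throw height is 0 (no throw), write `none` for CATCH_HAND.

Answer: R 7 L

Derivation:
Beat 15: 15 mod 2 = 1, so hand = R
Throw height = pattern[15 mod 4] = pattern[3] = 7
Lands at beat 15+7=22, 22 mod 2 = 0, so catch hand = L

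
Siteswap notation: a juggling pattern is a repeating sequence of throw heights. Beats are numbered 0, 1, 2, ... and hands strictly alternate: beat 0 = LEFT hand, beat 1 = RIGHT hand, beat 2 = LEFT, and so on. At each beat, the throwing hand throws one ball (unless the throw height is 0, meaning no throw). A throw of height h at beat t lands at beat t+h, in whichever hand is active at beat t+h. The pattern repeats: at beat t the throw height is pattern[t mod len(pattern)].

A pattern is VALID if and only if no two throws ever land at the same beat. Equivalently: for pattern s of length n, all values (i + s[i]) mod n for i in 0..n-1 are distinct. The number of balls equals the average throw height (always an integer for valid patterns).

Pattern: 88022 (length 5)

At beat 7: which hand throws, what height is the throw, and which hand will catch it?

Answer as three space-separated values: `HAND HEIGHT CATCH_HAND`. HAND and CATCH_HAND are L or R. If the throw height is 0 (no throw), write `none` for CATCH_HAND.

Answer: R 0 none

Derivation:
Beat 7: 7 mod 2 = 1, so hand = R
Throw height = pattern[7 mod 5] = pattern[2] = 0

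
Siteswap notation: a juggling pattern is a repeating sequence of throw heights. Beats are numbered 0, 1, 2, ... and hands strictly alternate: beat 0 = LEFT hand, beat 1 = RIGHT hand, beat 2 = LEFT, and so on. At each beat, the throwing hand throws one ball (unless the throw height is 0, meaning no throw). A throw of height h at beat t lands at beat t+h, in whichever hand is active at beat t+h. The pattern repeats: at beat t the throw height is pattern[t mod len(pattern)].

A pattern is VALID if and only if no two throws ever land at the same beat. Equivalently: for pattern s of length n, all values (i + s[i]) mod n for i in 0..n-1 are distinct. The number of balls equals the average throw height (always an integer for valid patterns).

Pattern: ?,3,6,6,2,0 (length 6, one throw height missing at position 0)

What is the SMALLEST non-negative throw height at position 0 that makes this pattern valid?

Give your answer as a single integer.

Answer: 1

Derivation:
i=0: s[i]=? (unknown)
i=1: (1 + 3) mod 6 = 4
i=2: (2 + 6) mod 6 = 2
i=3: (3 + 6) mod 6 = 3
i=4: (4 + 2) mod 6 = 0
i=5: (5 + 0) mod 6 = 5
Known residues: [0, 2, 3, 4, 5]; need a permutation of 0..5, so missing residue r = 1
Need (0 + s) mod 6 = 1; smallest s = (1 - 0) mod 6 = 1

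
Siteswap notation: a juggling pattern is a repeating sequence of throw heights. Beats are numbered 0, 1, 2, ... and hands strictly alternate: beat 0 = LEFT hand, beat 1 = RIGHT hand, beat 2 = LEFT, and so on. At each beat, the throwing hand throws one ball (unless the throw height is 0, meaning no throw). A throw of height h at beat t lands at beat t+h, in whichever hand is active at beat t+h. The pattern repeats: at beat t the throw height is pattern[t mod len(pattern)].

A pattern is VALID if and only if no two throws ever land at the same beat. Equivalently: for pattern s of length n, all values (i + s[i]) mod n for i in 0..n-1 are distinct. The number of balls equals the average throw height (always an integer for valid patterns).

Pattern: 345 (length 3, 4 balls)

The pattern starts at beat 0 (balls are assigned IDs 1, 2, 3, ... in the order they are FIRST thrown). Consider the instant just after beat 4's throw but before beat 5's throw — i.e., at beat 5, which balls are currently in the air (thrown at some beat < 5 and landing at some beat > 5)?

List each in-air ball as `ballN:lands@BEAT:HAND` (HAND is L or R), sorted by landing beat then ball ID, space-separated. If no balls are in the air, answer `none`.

Beat 0 (L): throw ball1 h=3 -> lands@3:R; in-air after throw: [b1@3:R]
Beat 1 (R): throw ball2 h=4 -> lands@5:R; in-air after throw: [b1@3:R b2@5:R]
Beat 2 (L): throw ball3 h=5 -> lands@7:R; in-air after throw: [b1@3:R b2@5:R b3@7:R]
Beat 3 (R): throw ball1 h=3 -> lands@6:L; in-air after throw: [b2@5:R b1@6:L b3@7:R]
Beat 4 (L): throw ball4 h=4 -> lands@8:L; in-air after throw: [b2@5:R b1@6:L b3@7:R b4@8:L]
Beat 5 (R): throw ball2 h=5 -> lands@10:L; in-air after throw: [b1@6:L b3@7:R b4@8:L b2@10:L]

Answer: ball1:lands@6:L ball3:lands@7:R ball4:lands@8:L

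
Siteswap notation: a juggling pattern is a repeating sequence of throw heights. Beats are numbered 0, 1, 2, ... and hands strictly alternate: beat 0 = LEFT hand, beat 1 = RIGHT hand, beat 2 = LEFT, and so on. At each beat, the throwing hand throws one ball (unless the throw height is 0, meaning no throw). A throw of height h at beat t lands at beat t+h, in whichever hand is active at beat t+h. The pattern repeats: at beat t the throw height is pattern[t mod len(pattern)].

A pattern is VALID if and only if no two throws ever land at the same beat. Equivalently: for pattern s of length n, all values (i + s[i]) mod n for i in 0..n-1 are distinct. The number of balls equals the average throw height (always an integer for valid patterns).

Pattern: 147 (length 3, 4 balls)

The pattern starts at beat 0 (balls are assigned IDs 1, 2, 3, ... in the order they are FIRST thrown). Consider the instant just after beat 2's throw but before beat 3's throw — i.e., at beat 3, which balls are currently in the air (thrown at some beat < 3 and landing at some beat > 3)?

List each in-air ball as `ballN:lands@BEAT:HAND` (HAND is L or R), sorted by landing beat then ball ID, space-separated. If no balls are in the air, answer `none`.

Answer: ball1:lands@5:R ball2:lands@9:R

Derivation:
Beat 0 (L): throw ball1 h=1 -> lands@1:R; in-air after throw: [b1@1:R]
Beat 1 (R): throw ball1 h=4 -> lands@5:R; in-air after throw: [b1@5:R]
Beat 2 (L): throw ball2 h=7 -> lands@9:R; in-air after throw: [b1@5:R b2@9:R]
Beat 3 (R): throw ball3 h=1 -> lands@4:L; in-air after throw: [b3@4:L b1@5:R b2@9:R]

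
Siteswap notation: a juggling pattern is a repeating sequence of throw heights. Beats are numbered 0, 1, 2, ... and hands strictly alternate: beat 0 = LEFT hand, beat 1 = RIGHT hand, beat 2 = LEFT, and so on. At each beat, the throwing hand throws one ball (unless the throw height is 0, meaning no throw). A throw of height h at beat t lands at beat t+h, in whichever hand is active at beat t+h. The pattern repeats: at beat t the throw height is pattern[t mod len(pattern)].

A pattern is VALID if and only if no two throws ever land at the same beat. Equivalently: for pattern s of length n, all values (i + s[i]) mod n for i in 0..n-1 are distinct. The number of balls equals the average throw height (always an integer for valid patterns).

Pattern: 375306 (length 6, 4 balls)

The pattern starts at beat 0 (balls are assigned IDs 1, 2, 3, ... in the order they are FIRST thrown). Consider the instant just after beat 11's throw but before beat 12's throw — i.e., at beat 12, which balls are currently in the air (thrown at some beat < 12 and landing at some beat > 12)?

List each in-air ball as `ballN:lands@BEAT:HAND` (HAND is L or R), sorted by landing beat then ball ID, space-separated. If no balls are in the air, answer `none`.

Answer: ball2:lands@13:R ball3:lands@14:L ball4:lands@17:R

Derivation:
Beat 0 (L): throw ball1 h=3 -> lands@3:R; in-air after throw: [b1@3:R]
Beat 1 (R): throw ball2 h=7 -> lands@8:L; in-air after throw: [b1@3:R b2@8:L]
Beat 2 (L): throw ball3 h=5 -> lands@7:R; in-air after throw: [b1@3:R b3@7:R b2@8:L]
Beat 3 (R): throw ball1 h=3 -> lands@6:L; in-air after throw: [b1@6:L b3@7:R b2@8:L]
Beat 5 (R): throw ball4 h=6 -> lands@11:R; in-air after throw: [b1@6:L b3@7:R b2@8:L b4@11:R]
Beat 6 (L): throw ball1 h=3 -> lands@9:R; in-air after throw: [b3@7:R b2@8:L b1@9:R b4@11:R]
Beat 7 (R): throw ball3 h=7 -> lands@14:L; in-air after throw: [b2@8:L b1@9:R b4@11:R b3@14:L]
Beat 8 (L): throw ball2 h=5 -> lands@13:R; in-air after throw: [b1@9:R b4@11:R b2@13:R b3@14:L]
Beat 9 (R): throw ball1 h=3 -> lands@12:L; in-air after throw: [b4@11:R b1@12:L b2@13:R b3@14:L]
Beat 11 (R): throw ball4 h=6 -> lands@17:R; in-air after throw: [b1@12:L b2@13:R b3@14:L b4@17:R]
Beat 12 (L): throw ball1 h=3 -> lands@15:R; in-air after throw: [b2@13:R b3@14:L b1@15:R b4@17:R]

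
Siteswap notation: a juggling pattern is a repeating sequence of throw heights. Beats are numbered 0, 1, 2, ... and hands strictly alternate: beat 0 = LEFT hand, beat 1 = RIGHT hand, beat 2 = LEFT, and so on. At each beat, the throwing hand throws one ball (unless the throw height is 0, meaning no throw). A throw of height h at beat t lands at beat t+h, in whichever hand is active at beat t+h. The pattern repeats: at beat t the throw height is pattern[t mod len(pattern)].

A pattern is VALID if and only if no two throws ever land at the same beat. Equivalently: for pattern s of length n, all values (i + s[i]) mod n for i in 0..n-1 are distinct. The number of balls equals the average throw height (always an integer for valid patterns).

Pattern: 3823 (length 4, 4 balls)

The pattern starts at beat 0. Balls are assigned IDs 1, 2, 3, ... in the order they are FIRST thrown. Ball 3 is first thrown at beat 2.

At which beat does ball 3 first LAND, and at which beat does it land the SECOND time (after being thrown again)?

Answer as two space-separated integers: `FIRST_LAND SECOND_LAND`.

Answer: 4 7

Derivation:
Beat 0 (L): throw ball1 h=3 -> lands@3:R; in-air after throw: [b1@3:R]
Beat 1 (R): throw ball2 h=8 -> lands@9:R; in-air after throw: [b1@3:R b2@9:R]
Beat 2 (L): throw ball3 h=2 -> lands@4:L; in-air after throw: [b1@3:R b3@4:L b2@9:R]
Beat 3 (R): throw ball1 h=3 -> lands@6:L; in-air after throw: [b3@4:L b1@6:L b2@9:R]
Beat 4 (L): throw ball3 h=3 -> lands@7:R; in-air after throw: [b1@6:L b3@7:R b2@9:R]
Beat 5 (R): throw ball4 h=8 -> lands@13:R; in-air after throw: [b1@6:L b3@7:R b2@9:R b4@13:R]
Beat 6 (L): throw ball1 h=2 -> lands@8:L; in-air after throw: [b3@7:R b1@8:L b2@9:R b4@13:R]
Beat 7 (R): throw ball3 h=3 -> lands@10:L; in-air after throw: [b1@8:L b2@9:R b3@10:L b4@13:R]
Ball 3: thrown@2 h=2 -> first land @4; rethrown@4 h=3 -> second land @7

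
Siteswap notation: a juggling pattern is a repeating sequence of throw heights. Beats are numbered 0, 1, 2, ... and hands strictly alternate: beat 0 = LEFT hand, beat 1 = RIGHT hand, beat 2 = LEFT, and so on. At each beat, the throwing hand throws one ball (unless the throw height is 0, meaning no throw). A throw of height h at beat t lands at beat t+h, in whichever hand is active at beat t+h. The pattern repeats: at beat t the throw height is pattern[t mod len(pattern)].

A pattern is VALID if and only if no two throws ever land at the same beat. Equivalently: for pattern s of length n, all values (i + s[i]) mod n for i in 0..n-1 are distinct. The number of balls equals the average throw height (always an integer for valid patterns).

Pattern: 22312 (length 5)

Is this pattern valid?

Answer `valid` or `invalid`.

i=0: (i + s[i]) mod n = (0 + 2) mod 5 = 2
i=1: (i + s[i]) mod n = (1 + 2) mod 5 = 3
i=2: (i + s[i]) mod n = (2 + 3) mod 5 = 0
i=3: (i + s[i]) mod n = (3 + 1) mod 5 = 4
i=4: (i + s[i]) mod n = (4 + 2) mod 5 = 1
Residues: [2, 3, 0, 4, 1], distinct: True

Answer: valid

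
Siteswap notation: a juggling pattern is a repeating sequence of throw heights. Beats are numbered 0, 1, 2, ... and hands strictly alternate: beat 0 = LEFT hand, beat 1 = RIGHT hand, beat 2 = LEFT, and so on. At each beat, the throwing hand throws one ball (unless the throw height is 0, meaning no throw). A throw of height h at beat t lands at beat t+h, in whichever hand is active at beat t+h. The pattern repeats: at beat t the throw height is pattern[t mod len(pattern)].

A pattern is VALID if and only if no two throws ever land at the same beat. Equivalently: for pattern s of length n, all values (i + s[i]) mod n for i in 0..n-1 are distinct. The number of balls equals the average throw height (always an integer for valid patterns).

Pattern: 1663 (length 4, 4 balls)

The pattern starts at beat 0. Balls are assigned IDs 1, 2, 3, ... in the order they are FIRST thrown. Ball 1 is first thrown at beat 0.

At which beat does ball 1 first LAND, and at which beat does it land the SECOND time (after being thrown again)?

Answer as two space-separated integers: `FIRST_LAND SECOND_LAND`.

Answer: 1 7

Derivation:
Beat 0 (L): throw ball1 h=1 -> lands@1:R; in-air after throw: [b1@1:R]
Beat 1 (R): throw ball1 h=6 -> lands@7:R; in-air after throw: [b1@7:R]
Beat 2 (L): throw ball2 h=6 -> lands@8:L; in-air after throw: [b1@7:R b2@8:L]
Beat 3 (R): throw ball3 h=3 -> lands@6:L; in-air after throw: [b3@6:L b1@7:R b2@8:L]
Beat 4 (L): throw ball4 h=1 -> lands@5:R; in-air after throw: [b4@5:R b3@6:L b1@7:R b2@8:L]
Beat 5 (R): throw ball4 h=6 -> lands@11:R; in-air after throw: [b3@6:L b1@7:R b2@8:L b4@11:R]
Beat 6 (L): throw ball3 h=6 -> lands@12:L; in-air after throw: [b1@7:R b2@8:L b4@11:R b3@12:L]
Beat 7 (R): throw ball1 h=3 -> lands@10:L; in-air after throw: [b2@8:L b1@10:L b4@11:R b3@12:L]
Ball 1: thrown@0 h=1 -> first land @1; rethrown@1 h=6 -> second land @7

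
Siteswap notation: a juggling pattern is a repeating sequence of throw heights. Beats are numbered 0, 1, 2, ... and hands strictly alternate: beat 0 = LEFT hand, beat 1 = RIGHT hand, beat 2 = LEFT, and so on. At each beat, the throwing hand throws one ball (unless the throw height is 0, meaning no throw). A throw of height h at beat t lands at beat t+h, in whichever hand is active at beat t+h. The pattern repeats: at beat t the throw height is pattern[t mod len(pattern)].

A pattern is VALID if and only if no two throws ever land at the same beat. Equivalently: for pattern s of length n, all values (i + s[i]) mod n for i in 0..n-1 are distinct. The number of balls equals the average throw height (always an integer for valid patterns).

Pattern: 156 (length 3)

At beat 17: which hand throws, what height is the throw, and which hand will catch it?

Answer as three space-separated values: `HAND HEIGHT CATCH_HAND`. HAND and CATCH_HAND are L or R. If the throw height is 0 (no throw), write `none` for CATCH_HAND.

Beat 17: 17 mod 2 = 1, so hand = R
Throw height = pattern[17 mod 3] = pattern[2] = 6
Lands at beat 17+6=23, 23 mod 2 = 1, so catch hand = R

Answer: R 6 R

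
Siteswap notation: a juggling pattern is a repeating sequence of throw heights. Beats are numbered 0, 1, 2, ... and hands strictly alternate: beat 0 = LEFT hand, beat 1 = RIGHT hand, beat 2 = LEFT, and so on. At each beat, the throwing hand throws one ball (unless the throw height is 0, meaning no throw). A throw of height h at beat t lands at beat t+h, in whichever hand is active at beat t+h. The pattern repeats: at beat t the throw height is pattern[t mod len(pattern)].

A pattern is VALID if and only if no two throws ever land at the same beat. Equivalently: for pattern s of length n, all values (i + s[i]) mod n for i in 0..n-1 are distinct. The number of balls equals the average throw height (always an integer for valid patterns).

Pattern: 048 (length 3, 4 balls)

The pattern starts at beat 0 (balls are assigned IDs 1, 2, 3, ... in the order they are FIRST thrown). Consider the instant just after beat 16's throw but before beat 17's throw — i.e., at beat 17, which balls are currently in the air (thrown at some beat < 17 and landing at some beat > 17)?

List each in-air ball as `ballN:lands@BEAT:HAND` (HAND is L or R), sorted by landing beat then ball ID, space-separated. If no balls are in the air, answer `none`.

Beat 1 (R): throw ball1 h=4 -> lands@5:R; in-air after throw: [b1@5:R]
Beat 2 (L): throw ball2 h=8 -> lands@10:L; in-air after throw: [b1@5:R b2@10:L]
Beat 4 (L): throw ball3 h=4 -> lands@8:L; in-air after throw: [b1@5:R b3@8:L b2@10:L]
Beat 5 (R): throw ball1 h=8 -> lands@13:R; in-air after throw: [b3@8:L b2@10:L b1@13:R]
Beat 7 (R): throw ball4 h=4 -> lands@11:R; in-air after throw: [b3@8:L b2@10:L b4@11:R b1@13:R]
Beat 8 (L): throw ball3 h=8 -> lands@16:L; in-air after throw: [b2@10:L b4@11:R b1@13:R b3@16:L]
Beat 10 (L): throw ball2 h=4 -> lands@14:L; in-air after throw: [b4@11:R b1@13:R b2@14:L b3@16:L]
Beat 11 (R): throw ball4 h=8 -> lands@19:R; in-air after throw: [b1@13:R b2@14:L b3@16:L b4@19:R]
Beat 13 (R): throw ball1 h=4 -> lands@17:R; in-air after throw: [b2@14:L b3@16:L b1@17:R b4@19:R]
Beat 14 (L): throw ball2 h=8 -> lands@22:L; in-air after throw: [b3@16:L b1@17:R b4@19:R b2@22:L]
Beat 16 (L): throw ball3 h=4 -> lands@20:L; in-air after throw: [b1@17:R b4@19:R b3@20:L b2@22:L]
Beat 17 (R): throw ball1 h=8 -> lands@25:R; in-air after throw: [b4@19:R b3@20:L b2@22:L b1@25:R]

Answer: ball4:lands@19:R ball3:lands@20:L ball2:lands@22:L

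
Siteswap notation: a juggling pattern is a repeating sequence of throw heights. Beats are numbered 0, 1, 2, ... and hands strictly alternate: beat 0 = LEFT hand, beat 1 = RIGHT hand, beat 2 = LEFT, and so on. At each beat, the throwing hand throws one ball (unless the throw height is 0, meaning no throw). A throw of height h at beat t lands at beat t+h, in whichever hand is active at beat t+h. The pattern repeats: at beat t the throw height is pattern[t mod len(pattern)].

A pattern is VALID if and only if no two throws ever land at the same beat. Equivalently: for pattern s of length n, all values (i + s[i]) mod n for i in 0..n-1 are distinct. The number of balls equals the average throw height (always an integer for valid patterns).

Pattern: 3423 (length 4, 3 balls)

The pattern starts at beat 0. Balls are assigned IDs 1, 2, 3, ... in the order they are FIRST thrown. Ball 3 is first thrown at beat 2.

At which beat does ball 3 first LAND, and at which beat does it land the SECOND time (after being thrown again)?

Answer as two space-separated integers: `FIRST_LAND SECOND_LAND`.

Answer: 4 7

Derivation:
Beat 0 (L): throw ball1 h=3 -> lands@3:R; in-air after throw: [b1@3:R]
Beat 1 (R): throw ball2 h=4 -> lands@5:R; in-air after throw: [b1@3:R b2@5:R]
Beat 2 (L): throw ball3 h=2 -> lands@4:L; in-air after throw: [b1@3:R b3@4:L b2@5:R]
Beat 3 (R): throw ball1 h=3 -> lands@6:L; in-air after throw: [b3@4:L b2@5:R b1@6:L]
Beat 4 (L): throw ball3 h=3 -> lands@7:R; in-air after throw: [b2@5:R b1@6:L b3@7:R]
Beat 5 (R): throw ball2 h=4 -> lands@9:R; in-air after throw: [b1@6:L b3@7:R b2@9:R]
Beat 6 (L): throw ball1 h=2 -> lands@8:L; in-air after throw: [b3@7:R b1@8:L b2@9:R]
Beat 7 (R): throw ball3 h=3 -> lands@10:L; in-air after throw: [b1@8:L b2@9:R b3@10:L]
Ball 3: thrown@2 h=2 -> first land @4; rethrown@4 h=3 -> second land @7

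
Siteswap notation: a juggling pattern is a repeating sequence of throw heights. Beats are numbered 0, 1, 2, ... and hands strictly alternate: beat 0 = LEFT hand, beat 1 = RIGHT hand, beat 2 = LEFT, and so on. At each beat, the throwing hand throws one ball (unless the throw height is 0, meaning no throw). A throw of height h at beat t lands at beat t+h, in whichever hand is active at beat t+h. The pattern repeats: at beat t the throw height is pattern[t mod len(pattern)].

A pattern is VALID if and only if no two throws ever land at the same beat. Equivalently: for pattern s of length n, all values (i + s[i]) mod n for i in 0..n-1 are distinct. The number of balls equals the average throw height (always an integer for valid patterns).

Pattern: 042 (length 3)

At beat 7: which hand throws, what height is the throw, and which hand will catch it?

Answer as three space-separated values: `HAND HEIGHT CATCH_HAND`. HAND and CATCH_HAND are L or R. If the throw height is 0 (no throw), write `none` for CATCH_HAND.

Answer: R 4 R

Derivation:
Beat 7: 7 mod 2 = 1, so hand = R
Throw height = pattern[7 mod 3] = pattern[1] = 4
Lands at beat 7+4=11, 11 mod 2 = 1, so catch hand = R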